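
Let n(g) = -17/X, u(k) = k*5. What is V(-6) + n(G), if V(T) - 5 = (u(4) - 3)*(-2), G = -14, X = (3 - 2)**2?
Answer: -46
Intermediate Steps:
u(k) = 5*k
X = 1 (X = 1**2 = 1)
V(T) = -29 (V(T) = 5 + (5*4 - 3)*(-2) = 5 + (20 - 3)*(-2) = 5 + 17*(-2) = 5 - 34 = -29)
n(g) = -17 (n(g) = -17/1 = -17*1 = -17)
V(-6) + n(G) = -29 - 17 = -46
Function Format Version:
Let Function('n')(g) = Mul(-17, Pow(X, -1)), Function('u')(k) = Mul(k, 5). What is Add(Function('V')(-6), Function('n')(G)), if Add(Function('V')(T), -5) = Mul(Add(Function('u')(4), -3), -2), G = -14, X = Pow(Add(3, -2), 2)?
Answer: -46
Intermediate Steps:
Function('u')(k) = Mul(5, k)
X = 1 (X = Pow(1, 2) = 1)
Function('V')(T) = -29 (Function('V')(T) = Add(5, Mul(Add(Mul(5, 4), -3), -2)) = Add(5, Mul(Add(20, -3), -2)) = Add(5, Mul(17, -2)) = Add(5, -34) = -29)
Function('n')(g) = -17 (Function('n')(g) = Mul(-17, Pow(1, -1)) = Mul(-17, 1) = -17)
Add(Function('V')(-6), Function('n')(G)) = Add(-29, -17) = -46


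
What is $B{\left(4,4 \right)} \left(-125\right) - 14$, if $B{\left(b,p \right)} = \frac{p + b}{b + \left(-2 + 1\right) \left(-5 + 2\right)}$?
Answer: $- \frac{1098}{7} \approx -156.86$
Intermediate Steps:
$B{\left(b,p \right)} = \frac{b + p}{3 + b}$ ($B{\left(b,p \right)} = \frac{b + p}{b - -3} = \frac{b + p}{b + 3} = \frac{b + p}{3 + b}$)
$B{\left(4,4 \right)} \left(-125\right) - 14 = \frac{4 + 4}{3 + 4} \left(-125\right) - 14 = \frac{1}{7} \cdot 8 \left(-125\right) - 14 = \frac{8}{7} \left(-125\right) - 14 = - \frac{1000}{7} - 14 = - \frac{1098}{7}$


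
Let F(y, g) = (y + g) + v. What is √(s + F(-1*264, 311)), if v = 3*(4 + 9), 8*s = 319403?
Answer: √640182/4 ≈ 200.03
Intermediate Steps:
s = 319403/8 (s = (⅛)*319403 = 319403/8 ≈ 39925.)
v = 39 (v = 3*13 = 39)
F(y, g) = 39 + g + y (F(y, g) = (y + g) + 39 = (g + y) + 39 = 39 + g + y)
√(s + F(-1*264, 311)) = √(319403/8 + (39 + 311 - 1*264)) = √(319403/8 + (39 + 311 - 264)) = √(319403/8 + 86) = √(320091/8) = √640182/4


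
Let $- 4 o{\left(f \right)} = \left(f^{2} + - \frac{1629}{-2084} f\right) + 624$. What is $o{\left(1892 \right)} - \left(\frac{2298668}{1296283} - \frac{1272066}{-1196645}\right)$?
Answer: $- \frac{2894686768962591289467}{3232681148994940} \approx -8.9545 \cdot 10^{5}$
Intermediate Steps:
$o{\left(f \right)} = -156 - \frac{1629 f}{8336} - \frac{f^{2}}{4}$ ($o{\left(f \right)} = - \frac{\left(f^{2} + - \frac{1629}{-2084} f\right) + 624}{4} = - \frac{\left(f^{2} + \left(-1629\right) \left(- \frac{1}{2084}\right) f\right) + 624}{4} = - \frac{\left(f^{2} + \frac{1629 f}{2084}\right) + 624}{4} = - \frac{624 + f^{2} + \frac{1629 f}{2084}}{4} = -156 - \frac{1629 f}{8336} - \frac{f^{2}}{4}$)
$o{\left(1892 \right)} - \left(\frac{2298668}{1296283} - \frac{1272066}{-1196645}\right) = \left(-156 - \frac{770517}{2084} - \frac{1892^{2}}{4}\right) - \left(\frac{2298668}{1296283} - \frac{1272066}{-1196645}\right) = \left(-156 - \frac{770517}{2084} - 894916\right) - \left(2298668 \cdot \frac{1}{1296283} - - \frac{1272066}{1196645}\right) = \left(-156 - \frac{770517}{2084} - 894916\right) - \left(\frac{2298668}{1296283} + \frac{1272066}{1196645}\right) = - \frac{1866100565}{2084} - \frac{4399647099538}{1551190570535} = - \frac{2894686768962591289467}{3232681148994940}$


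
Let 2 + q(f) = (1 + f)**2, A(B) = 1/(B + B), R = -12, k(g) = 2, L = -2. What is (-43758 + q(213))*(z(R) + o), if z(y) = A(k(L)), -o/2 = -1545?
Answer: 6291749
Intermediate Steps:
o = 3090 (o = -2*(-1545) = 3090)
A(B) = 1/(2*B)
z(y) = 1/4 (z(y) = (1/2)/2 = (1/2)*(1/2) = 1/4)
q(f) = -2 + (1 + f)**2
(-43758 + q(213))*(z(R) + o) = (-43758 + (-2 + (1 + 213)**2))*(1/4 + 3090) = (-43758 + (-2 + 214**2))*(12361/4) = (-43758 + (-2 + 45796))*(12361/4) = (-43758 + 45794)*(12361/4) = 2036*(12361/4) = 6291749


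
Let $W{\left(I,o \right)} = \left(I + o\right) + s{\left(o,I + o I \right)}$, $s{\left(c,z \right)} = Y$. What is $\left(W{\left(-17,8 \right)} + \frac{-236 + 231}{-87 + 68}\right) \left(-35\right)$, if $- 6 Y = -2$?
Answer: $\frac{16765}{57} \approx 294.12$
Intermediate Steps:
$Y = \frac{1}{3}$ ($Y = \left(- \frac{1}{6}\right) \left(-2\right) = \frac{1}{3} \approx 0.33333$)
$s{\left(c,z \right)} = \frac{1}{3}$
$W{\left(I,o \right)} = \frac{1}{3} + I + o$ ($W{\left(I,o \right)} = \left(I + o\right) + \frac{1}{3} = \frac{1}{3} + I + o$)
$\left(W{\left(-17,8 \right)} + \frac{-236 + 231}{-87 + 68}\right) \left(-35\right) = \left(\left(\frac{1}{3} - 17 + 8\right) + \frac{-236 + 231}{-87 + 68}\right) \left(-35\right) = \left(- \frac{26}{3} - \frac{5}{-19}\right) \left(-35\right) = \left(- \frac{26}{3} - - \frac{5}{19}\right) \left(-35\right) = \left(- \frac{26}{3} + \frac{5}{19}\right) \left(-35\right) = \left(- \frac{479}{57}\right) \left(-35\right) = \frac{16765}{57}$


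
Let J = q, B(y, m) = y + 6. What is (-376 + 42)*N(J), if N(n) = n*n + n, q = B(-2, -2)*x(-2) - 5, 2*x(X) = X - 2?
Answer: -52104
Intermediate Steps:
x(X) = -1 + X/2 (x(X) = (X - 2)/2 = (-2 + X)/2 = -1 + X/2)
B(y, m) = 6 + y
q = -13 (q = (6 - 2)*(-1 + (1/2)*(-2)) - 5 = 4*(-1 - 1) - 5 = 4*(-2) - 5 = -8 - 5 = -13)
J = -13
N(n) = n + n**2 (N(n) = n**2 + n = n + n**2)
(-376 + 42)*N(J) = (-376 + 42)*(-13*(1 - 13)) = -(-4342)*(-12) = -334*156 = -52104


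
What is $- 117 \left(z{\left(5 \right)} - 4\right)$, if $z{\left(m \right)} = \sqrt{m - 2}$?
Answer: $468 - 117 \sqrt{3} \approx 265.35$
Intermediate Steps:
$z{\left(m \right)} = \sqrt{-2 + m}$
$- 117 \left(z{\left(5 \right)} - 4\right) = - 117 \left(\sqrt{-2 + 5} - 4\right) = - 117 \left(\sqrt{3} - 4\right) = - 117 \left(-4 + \sqrt{3}\right) = 468 - 117 \sqrt{3}$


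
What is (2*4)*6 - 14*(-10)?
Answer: 188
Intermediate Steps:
(2*4)*6 - 14*(-10) = 8*6 + 140 = 48 + 140 = 188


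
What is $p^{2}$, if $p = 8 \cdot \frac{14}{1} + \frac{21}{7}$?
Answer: $13225$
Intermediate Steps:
$p = 115$ ($p = 8 \cdot 14 \cdot 1 + 21 \cdot \frac{1}{7} = 8 \cdot 14 + 3 = 112 + 3 = 115$)
$p^{2} = 115^{2} = 13225$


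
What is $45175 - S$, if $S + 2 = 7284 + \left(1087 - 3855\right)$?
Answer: $40661$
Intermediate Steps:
$S = 4514$ ($S = -2 + \left(7284 + \left(1087 - 3855\right)\right) = -2 + \left(7284 - 2768\right) = -2 + 4516 = 4514$)
$45175 - S = 45175 - 4514 = 40661$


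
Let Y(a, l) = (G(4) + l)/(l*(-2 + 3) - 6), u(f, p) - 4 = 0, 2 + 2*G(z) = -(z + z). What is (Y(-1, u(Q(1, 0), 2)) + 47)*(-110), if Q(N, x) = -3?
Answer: -5225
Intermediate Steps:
G(z) = -1 - z (G(z) = -1 + (-(z + z))/2 = -1 + (-2*z)/2 = -1 - z)
u(f, p) = 4 (u(f, p) = 4 + 0 = 4)
Y(a, l) = (-5 + l)/(-6 + l) (Y(a, l) = ((-1 - 1*4) + l)/(l*(-2 + 3) - 6) = ((-1 - 4) + l)/(l*1 - 6) = (-5 + l)/(l - 6) = (-5 + l)/(-6 + l))
(Y(-1, u(Q(1, 0), 2)) + 47)*(-110) = ((-5 + 4)/(-6 + 4) + 47)*(-110) = (-1/(-2) + 47)*(-110) = (-½*(-1) + 47)*(-110) = (½ + 47)*(-110) = (95/2)*(-110) = -5225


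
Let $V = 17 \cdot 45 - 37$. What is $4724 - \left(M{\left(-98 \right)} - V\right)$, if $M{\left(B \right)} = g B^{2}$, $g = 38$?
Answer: $-359500$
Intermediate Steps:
$V = 728$ ($V = 765 - 37 = 728$)
$M{\left(B \right)} = 38 B^{2}$
$4724 - \left(M{\left(-98 \right)} - V\right) = 4724 - \left(38 \left(-98\right)^{2} - 728\right) = 4724 - \left(38 \cdot 9604 - 728\right) = 4724 - \left(364952 - 728\right) = 4724 - 364224 = -359500$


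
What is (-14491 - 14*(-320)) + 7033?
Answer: -2978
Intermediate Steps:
(-14491 - 14*(-320)) + 7033 = (-14491 + 4480) + 7033 = -10011 + 7033 = -2978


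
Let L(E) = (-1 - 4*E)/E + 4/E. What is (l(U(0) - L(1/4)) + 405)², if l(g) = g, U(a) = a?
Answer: 157609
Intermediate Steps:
L(E) = 4/E + (-1 - 4*E)/E (L(E) = (-1 - 4*E)/E + 4/E = 4/E + (-1 - 4*E)/E)
(l(U(0) - L(1/4)) + 405)² = ((0 - (-4 + 3/(1/4))) + 405)² = ((0 - (-4 + 3/(¼))) + 405)² = ((0 - (-4 + 3*4)) + 405)² = ((0 - (-4 + 12)) + 405)² = ((0 - 1*8) + 405)² = ((0 - 8) + 405)² = (-8 + 405)² = 397² = 157609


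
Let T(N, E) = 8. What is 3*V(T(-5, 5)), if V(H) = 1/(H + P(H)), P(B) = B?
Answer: 3/16 ≈ 0.18750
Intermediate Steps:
V(H) = 1/(2*H) (V(H) = 1/(H + H) = 1/(2*H))
3*V(T(-5, 5)) = 3*((½)/8) = 3*((½)*(⅛)) = 3*(1/16) = 3/16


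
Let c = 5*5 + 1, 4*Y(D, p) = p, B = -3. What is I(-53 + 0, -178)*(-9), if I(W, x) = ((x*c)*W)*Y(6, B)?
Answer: 1655667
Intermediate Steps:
Y(D, p) = p/4
c = 26 (c = 25 + 1 = 26)
I(W, x) = -39*W*x/2 (I(W, x) = ((x*26)*W)*((¼)*(-3)) = ((26*x)*W)*(-¾) = (26*W*x)*(-¾) = -39*W*x/2)
I(-53 + 0, -178)*(-9) = -39/2*(-53 + 0)*(-178)*(-9) = -39/2*(-53)*(-178)*(-9) = -183963*(-9) = 1655667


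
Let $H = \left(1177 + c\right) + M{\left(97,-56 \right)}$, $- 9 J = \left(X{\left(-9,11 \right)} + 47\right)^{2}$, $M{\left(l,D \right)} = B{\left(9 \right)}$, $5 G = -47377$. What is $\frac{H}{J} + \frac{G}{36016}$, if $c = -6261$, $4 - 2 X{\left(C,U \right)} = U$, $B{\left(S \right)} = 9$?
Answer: $\frac{124682067}{5222320} \approx 23.875$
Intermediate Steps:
$G = - \frac{47377}{5}$ ($G = \frac{1}{5} \left(-47377\right) = - \frac{47377}{5} \approx -9475.4$)
$M{\left(l,D \right)} = 9$
$X{\left(C,U \right)} = 2 - \frac{U}{2}$
$J = - \frac{841}{4}$ ($J = - \frac{\left(\left(2 - \frac{11}{2}\right) + 47\right)^{2}}{9} = - \frac{\left(- \frac{7}{2} + 47\right)^{2}}{9} = - \frac{\left(\frac{87}{2}\right)^{2}}{9} = \left(- \frac{1}{9}\right) \frac{7569}{4} = - \frac{841}{4} \approx -210.25$)
$H = -5075$ ($H = \left(1177 - 6261\right) + 9 = -5084 + 9 = -5075$)
$\frac{H}{J} + \frac{G}{36016} = - \frac{5075}{- \frac{841}{4}} - \frac{47377}{5 \cdot 36016} = \left(-5075\right) \left(- \frac{4}{841}\right) - \frac{47377}{180080} = \frac{700}{29} - \frac{47377}{180080} = \frac{124682067}{5222320}$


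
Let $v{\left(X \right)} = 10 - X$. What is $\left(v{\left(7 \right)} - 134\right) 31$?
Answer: $-4061$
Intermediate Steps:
$\left(v{\left(7 \right)} - 134\right) 31 = \left(\left(10 - 7\right) - 134\right) 31 = \left(3 - 134\right) 31 = \left(-131\right) 31 = -4061$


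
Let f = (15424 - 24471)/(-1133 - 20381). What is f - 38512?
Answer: -828538121/21514 ≈ -38512.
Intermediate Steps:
f = 9047/21514 (f = -9047/(-21514) = -9047*(-1/21514) = 9047/21514 ≈ 0.42052)
f - 38512 = 9047/21514 - 38512 = -828538121/21514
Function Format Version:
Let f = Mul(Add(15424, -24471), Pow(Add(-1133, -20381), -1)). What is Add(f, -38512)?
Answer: Rational(-828538121, 21514) ≈ -38512.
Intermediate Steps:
f = Rational(9047, 21514) (f = Mul(-9047, Pow(-21514, -1)) = Mul(-9047, Rational(-1, 21514)) = Rational(9047, 21514) ≈ 0.42052)
Add(f, -38512) = Add(Rational(9047, 21514), -38512) = Rational(-828538121, 21514)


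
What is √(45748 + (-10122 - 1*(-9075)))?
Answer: √44701 ≈ 211.43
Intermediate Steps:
√(45748 + (-10122 - 1*(-9075))) = √(45748 + (-10122 + 9075)) = √(45748 - 1047) = √44701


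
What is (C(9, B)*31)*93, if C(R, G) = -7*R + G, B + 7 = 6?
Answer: -184512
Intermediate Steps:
B = -1 (B = -7 + 6 = -1)
C(R, G) = G - 7*R
(C(9, B)*31)*93 = ((-1 - 7*9)*31)*93 = ((-1 - 63)*31)*93 = -64*31*93 = -1984*93 = -184512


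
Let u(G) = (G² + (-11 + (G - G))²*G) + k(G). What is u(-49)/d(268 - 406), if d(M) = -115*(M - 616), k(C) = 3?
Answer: -705/17342 ≈ -0.040653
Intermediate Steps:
d(M) = 70840 - 115*M (d(M) = -115*(-616 + M) = 70840 - 115*M)
u(G) = 3 + G² + 121*G (u(G) = (G² + (-11 + (G - G))²*G) + 3 = (G² + (-11 + 0)²*G) + 3 = (G² + (-11)²*G) + 3 = (G² + 121*G) + 3 = 3 + G² + 121*G)
u(-49)/d(268 - 406) = (3 + (-49)² + 121*(-49))/(70840 - 115*(268 - 406)) = (3 + 2401 - 5929)/(70840 - 115*(-138)) = -3525/(70840 + 15870) = -3525/86710 = -3525*1/86710 = -705/17342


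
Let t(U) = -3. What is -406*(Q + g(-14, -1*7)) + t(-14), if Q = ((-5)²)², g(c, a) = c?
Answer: -248069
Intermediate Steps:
Q = 625 (Q = 25² = 625)
-406*(Q + g(-14, -1*7)) + t(-14) = -406*(625 - 14) - 3 = -406*611 - 3 = -248066 - 3 = -248069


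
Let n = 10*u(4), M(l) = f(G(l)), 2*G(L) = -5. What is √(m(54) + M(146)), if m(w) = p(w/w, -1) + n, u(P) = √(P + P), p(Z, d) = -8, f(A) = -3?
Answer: √(-11 + 20*√2) ≈ 4.1574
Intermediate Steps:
G(L) = -5/2 (G(L) = (½)*(-5) = -5/2)
u(P) = √2*√P (u(P) = √(2*P) = √2*√P)
M(l) = -3
n = 20*√2 (n = 10*(√2*√4) = 10*(√2*2) = 10*(2*√2) = 20*√2 ≈ 28.284)
m(w) = -8 + 20*√2
√(m(54) + M(146)) = √((-8 + 20*√2) - 3) = √(-11 + 20*√2)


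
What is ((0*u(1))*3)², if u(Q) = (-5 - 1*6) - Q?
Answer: 0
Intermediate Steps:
u(Q) = -11 - Q (u(Q) = (-5 - 6) - Q = -11 - Q)
((0*u(1))*3)² = ((0*(-11 - 1*1))*3)² = ((0*(-11 - 1))*3)² = ((0*(-12))*3)² = (0*3)² = 0² = 0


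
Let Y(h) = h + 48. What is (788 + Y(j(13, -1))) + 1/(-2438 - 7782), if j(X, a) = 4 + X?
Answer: 8717659/10220 ≈ 853.00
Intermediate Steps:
Y(h) = 48 + h
(788 + Y(j(13, -1))) + 1/(-2438 - 7782) = (788 + (48 + (4 + 13))) + 1/(-2438 - 7782) = (788 + (48 + 17)) + 1/(-10220) = (788 + 65) - 1/10220 = 853 - 1/10220 = 8717659/10220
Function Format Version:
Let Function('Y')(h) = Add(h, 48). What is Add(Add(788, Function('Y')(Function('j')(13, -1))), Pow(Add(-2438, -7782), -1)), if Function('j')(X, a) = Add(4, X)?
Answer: Rational(8717659, 10220) ≈ 853.00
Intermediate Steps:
Function('Y')(h) = Add(48, h)
Add(Add(788, Function('Y')(Function('j')(13, -1))), Pow(Add(-2438, -7782), -1)) = Add(Add(788, Add(48, Add(4, 13))), Pow(Add(-2438, -7782), -1)) = Add(Add(788, Add(48, 17)), Pow(-10220, -1)) = Add(Add(788, 65), Rational(-1, 10220)) = Add(853, Rational(-1, 10220)) = Rational(8717659, 10220)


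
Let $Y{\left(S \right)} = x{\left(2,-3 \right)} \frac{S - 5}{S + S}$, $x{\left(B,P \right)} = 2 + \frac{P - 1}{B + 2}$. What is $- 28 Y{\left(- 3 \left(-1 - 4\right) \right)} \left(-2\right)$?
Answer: $\frac{56}{3} \approx 18.667$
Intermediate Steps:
$x{\left(B,P \right)} = 2 + \frac{-1 + P}{2 + B}$
$Y{\left(S \right)} = \frac{-5 + S}{2 S}$ ($Y{\left(S \right)} = \frac{3 - 3 + 2 \cdot 2}{2 + 2} \frac{S - 5}{S + S} = \frac{3 - 3 + 4}{4} \frac{-5 + S}{2 S} = \frac{1}{4} \cdot 4 \left(-5 + S\right) \frac{1}{2 S} = 1 \frac{-5 + S}{2 S} = \frac{-5 + S}{2 S}$)
$- 28 Y{\left(- 3 \left(-1 - 4\right) \right)} \left(-2\right) = - 28 \frac{-5 - 3 \left(-1 - 4\right)}{2 \left(- 3 \left(-1 - 4\right)\right)} \left(-2\right) = - 28 \frac{-5 - -15}{2 \left(\left(-3\right) \left(-5\right)\right)} \left(-2\right) = - 28 \frac{-5 + 15}{2 \cdot 15} \left(-2\right) = - 28 \cdot \frac{1}{2} \cdot \frac{1}{15} \cdot 10 \left(-2\right) = \left(-28\right) \frac{1}{3} \left(-2\right) = \left(- \frac{28}{3}\right) \left(-2\right) = \frac{56}{3}$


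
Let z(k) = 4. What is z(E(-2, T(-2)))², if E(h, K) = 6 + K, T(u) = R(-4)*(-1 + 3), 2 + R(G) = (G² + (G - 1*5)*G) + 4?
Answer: 16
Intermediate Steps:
R(G) = 2 + G² + G*(-5 + G) (R(G) = -2 + ((G² + (G - 1*5)*G) + 4) = -2 + ((G² + (G - 5)*G) + 4) = -2 + ((G² + (-5 + G)*G) + 4) = -2 + ((G² + G*(-5 + G)) + 4) = -2 + (4 + G² + G*(-5 + G)) = 2 + G² + G*(-5 + G))
T(u) = 108 (T(u) = (2 - 5*(-4) + 2*(-4)²)*(-1 + 3) = (2 + 20 + 2*16)*2 = (2 + 20 + 32)*2 = 54*2 = 108)
z(E(-2, T(-2)))² = 4² = 16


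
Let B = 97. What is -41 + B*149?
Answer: 14412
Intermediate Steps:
-41 + B*149 = -41 + 97*149 = -41 + 14453 = 14412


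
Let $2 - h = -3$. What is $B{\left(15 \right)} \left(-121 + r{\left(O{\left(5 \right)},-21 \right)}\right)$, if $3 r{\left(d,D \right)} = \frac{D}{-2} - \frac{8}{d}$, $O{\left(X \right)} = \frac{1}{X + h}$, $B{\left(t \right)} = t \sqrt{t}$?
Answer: $- \frac{4325 \sqrt{15}}{2} \approx -8375.3$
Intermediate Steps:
$h = 5$ ($h = 2 - -3 = 2 + 3 = 5$)
$B{\left(t \right)} = t^{\frac{3}{2}}$
$O{\left(X \right)} = \frac{1}{5 + X}$ ($O{\left(X \right)} = \frac{1}{X + 5} = \frac{1}{5 + X}$)
$r{\left(d,D \right)} = - \frac{8}{3 d} - \frac{D}{6}$ ($r{\left(d,D \right)} = \frac{\frac{D}{-2} - \frac{8}{d}}{3} = \frac{D \left(- \frac{1}{2}\right) - \frac{8}{d}}{3} = \frac{- \frac{D}{2} - \frac{8}{d}}{3} = \frac{- \frac{8}{d} - \frac{D}{2}}{3} = - \frac{8}{3 d} - \frac{D}{6}$)
$B{\left(15 \right)} \left(-121 + r{\left(O{\left(5 \right)},-21 \right)}\right) = 15^{\frac{3}{2}} \left(-121 + \frac{-16 - - \frac{21}{5 + 5}}{6 \frac{1}{5 + 5}}\right) = 15 \sqrt{15} \left(-121 + \frac{-16 - - \frac{21}{10}}{6 \cdot \frac{1}{10}}\right) = 15 \sqrt{15} \left(-121 + \frac{\frac{1}{\frac{1}{10}} \left(-16 - \left(-21\right) \frac{1}{10}\right)}{6}\right) = 15 \sqrt{15} \left(-121 + \frac{1}{6} \cdot 10 \left(-16 + \frac{21}{10}\right)\right) = 15 \sqrt{15} \left(-121 + \frac{1}{6} \cdot 10 \left(- \frac{139}{10}\right)\right) = 15 \sqrt{15} \left(-121 - \frac{139}{6}\right) = 15 \sqrt{15} \left(- \frac{865}{6}\right) = - \frac{4325 \sqrt{15}}{2}$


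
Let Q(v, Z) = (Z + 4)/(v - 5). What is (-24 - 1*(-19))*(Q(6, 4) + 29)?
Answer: -185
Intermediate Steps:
Q(v, Z) = (4 + Z)/(-5 + v)
(-24 - 1*(-19))*(Q(6, 4) + 29) = (-24 - 1*(-19))*((4 + 4)/(-5 + 6) + 29) = (-24 + 19)*(8/1 + 29) = -5*(1*8 + 29) = -5*(8 + 29) = -5*37 = -185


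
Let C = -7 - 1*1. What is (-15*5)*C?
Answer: 600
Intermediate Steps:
C = -8 (C = -7 - 1 = -8)
(-15*5)*C = -15*5*(-8) = -75*(-8) = 600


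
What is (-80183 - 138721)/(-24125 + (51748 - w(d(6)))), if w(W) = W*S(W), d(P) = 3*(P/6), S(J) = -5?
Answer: -109452/13819 ≈ -7.9204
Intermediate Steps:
d(P) = P/2 (d(P) = 3*(P*(⅙)) = 3*(P/6) = P/2)
w(W) = -5*W (w(W) = W*(-5) = -5*W)
(-80183 - 138721)/(-24125 + (51748 - w(d(6)))) = (-80183 - 138721)/(-24125 + (51748 - (-5)*(½)*6)) = -218904/(-24125 + (51748 - (-5)*3)) = -218904/(-24125 + (51748 - 1*(-15))) = -218904/(-24125 + (51748 + 15)) = -218904/(-24125 + 51763) = -218904/27638 = -218904*1/27638 = -109452/13819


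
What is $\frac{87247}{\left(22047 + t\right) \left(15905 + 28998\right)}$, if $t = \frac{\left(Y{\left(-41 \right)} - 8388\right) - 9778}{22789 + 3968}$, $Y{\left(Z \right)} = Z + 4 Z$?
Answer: $\frac{2334467979}{26487974718824} \approx 8.8133 \cdot 10^{-5}$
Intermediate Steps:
$Y{\left(Z \right)} = 5 Z$
$t = - \frac{18371}{26757}$ ($t = \frac{\left(5 \left(-41\right) - 8388\right) - 9778}{22789 + 3968} = \frac{\left(-205 - 8388\right) - 9778}{26757} = \left(-8593 - 9778\right) \frac{1}{26757} = \left(-18371\right) \frac{1}{26757} = - \frac{18371}{26757} \approx -0.68659$)
$\frac{87247}{\left(22047 + t\right) \left(15905 + 28998\right)} = \frac{87247}{\left(22047 - \frac{18371}{26757}\right) \left(15905 + 28998\right)} = \frac{87247}{\frac{589893208}{26757} \cdot 44903} = \frac{87247}{\frac{26487974718824}{26757}} = 87247 \cdot \frac{26757}{26487974718824} = \frac{2334467979}{26487974718824}$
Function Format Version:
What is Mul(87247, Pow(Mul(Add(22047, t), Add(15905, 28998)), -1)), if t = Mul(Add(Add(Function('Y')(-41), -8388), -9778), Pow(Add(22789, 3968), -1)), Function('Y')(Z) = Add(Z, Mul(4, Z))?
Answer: Rational(2334467979, 26487974718824) ≈ 8.8133e-5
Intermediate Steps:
Function('Y')(Z) = Mul(5, Z)
t = Rational(-18371, 26757) (t = Mul(Add(Add(Mul(5, -41), -8388), -9778), Pow(Add(22789, 3968), -1)) = Mul(Add(Add(-205, -8388), -9778), Pow(26757, -1)) = Mul(Add(-8593, -9778), Rational(1, 26757)) = Mul(-18371, Rational(1, 26757)) = Rational(-18371, 26757) ≈ -0.68659)
Mul(87247, Pow(Mul(Add(22047, t), Add(15905, 28998)), -1)) = Mul(87247, Pow(Mul(Add(22047, Rational(-18371, 26757)), Add(15905, 28998)), -1)) = Mul(87247, Pow(Mul(Rational(589893208, 26757), 44903), -1)) = Mul(87247, Pow(Rational(26487974718824, 26757), -1)) = Mul(87247, Rational(26757, 26487974718824)) = Rational(2334467979, 26487974718824)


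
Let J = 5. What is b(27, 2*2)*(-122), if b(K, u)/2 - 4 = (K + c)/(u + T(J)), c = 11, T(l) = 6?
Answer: -9516/5 ≈ -1903.2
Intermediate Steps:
b(K, u) = 8 + 2*(11 + K)/(6 + u) (b(K, u) = 8 + 2*((K + 11)/(u + 6)) = 8 + 2*((11 + K)/(6 + u)) = 8 + 2*(11 + K)/(6 + u))
b(27, 2*2)*(-122) = (2*(35 + 27 + 4*(2*2))/(6 + 2*2))*(-122) = (2*(35 + 27 + 4*4)/(6 + 4))*(-122) = (2*(35 + 27 + 16)/10)*(-122) = (2*(⅒)*78)*(-122) = (78/5)*(-122) = -9516/5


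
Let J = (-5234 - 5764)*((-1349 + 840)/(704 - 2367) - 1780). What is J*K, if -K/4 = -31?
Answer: 4036202695512/1663 ≈ 2.4271e+9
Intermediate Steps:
K = 124 (K = -4*(-31) = 124)
J = 32550021738/1663 (J = -10998*(-509/(-1663) - 1780) = -10998*(-509*(-1/1663) - 1780) = -10998*(509/1663 - 1780) = -10998*(-2959631/1663) = 32550021738/1663 ≈ 1.9573e+7)
J*K = (32550021738/1663)*124 = 4036202695512/1663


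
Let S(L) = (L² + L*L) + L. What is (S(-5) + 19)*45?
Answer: 2880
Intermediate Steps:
S(L) = L + 2*L² (S(L) = (L² + L²) + L = 2*L² + L = L + 2*L²)
(S(-5) + 19)*45 = (-5*(1 + 2*(-5)) + 19)*45 = (-5*(1 - 10) + 19)*45 = (-5*(-9) + 19)*45 = (45 + 19)*45 = 64*45 = 2880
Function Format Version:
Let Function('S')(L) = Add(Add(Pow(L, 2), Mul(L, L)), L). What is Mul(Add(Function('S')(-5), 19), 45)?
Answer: 2880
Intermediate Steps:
Function('S')(L) = Add(L, Mul(2, Pow(L, 2))) (Function('S')(L) = Add(Add(Pow(L, 2), Pow(L, 2)), L) = Add(Mul(2, Pow(L, 2)), L) = Add(L, Mul(2, Pow(L, 2))))
Mul(Add(Function('S')(-5), 19), 45) = Mul(Add(Mul(-5, Add(1, Mul(2, -5))), 19), 45) = Mul(Add(Mul(-5, Add(1, -10)), 19), 45) = Mul(Add(Mul(-5, -9), 19), 45) = Mul(Add(45, 19), 45) = Mul(64, 45) = 2880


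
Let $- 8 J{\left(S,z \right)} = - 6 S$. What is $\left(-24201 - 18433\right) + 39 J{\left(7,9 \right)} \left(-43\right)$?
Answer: $- \frac{205753}{4} \approx -51438.0$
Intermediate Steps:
$J{\left(S,z \right)} = \frac{3 S}{4}$ ($J{\left(S,z \right)} = - \frac{\left(-6\right) S}{8} = \frac{3 S}{4}$)
$\left(-24201 - 18433\right) + 39 J{\left(7,9 \right)} \left(-43\right) = \left(-24201 - 18433\right) + 39 \cdot \frac{3}{4} \cdot 7 \left(-43\right) = -42634 + 39 \cdot \frac{21}{4} \left(-43\right) = -42634 + \frac{819}{4} \left(-43\right) = -42634 - \frac{35217}{4} = - \frac{205753}{4}$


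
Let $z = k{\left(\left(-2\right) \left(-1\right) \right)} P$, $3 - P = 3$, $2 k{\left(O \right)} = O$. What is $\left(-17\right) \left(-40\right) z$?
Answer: $0$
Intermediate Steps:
$k{\left(O \right)} = \frac{O}{2}$
$P = 0$ ($P = 3 - 3 = 0$)
$z = 0$ ($z = \frac{\left(-2\right) \left(-1\right)}{2} \cdot 0 = \frac{1}{2} \cdot 2 \cdot 0 = 1 \cdot 0 = 0$)
$\left(-17\right) \left(-40\right) z = \left(-17\right) \left(-40\right) 0 = 680 \cdot 0 = 0$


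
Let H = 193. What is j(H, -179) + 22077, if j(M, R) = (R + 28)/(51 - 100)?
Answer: 1081924/49 ≈ 22080.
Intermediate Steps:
j(M, R) = -4/7 - R/49 (j(M, R) = (28 + R)/(-49) = (28 + R)*(-1/49) = -4/7 - R/49)
j(H, -179) + 22077 = (-4/7 - 1/49*(-179)) + 22077 = (-4/7 + 179/49) + 22077 = 151/49 + 22077 = 1081924/49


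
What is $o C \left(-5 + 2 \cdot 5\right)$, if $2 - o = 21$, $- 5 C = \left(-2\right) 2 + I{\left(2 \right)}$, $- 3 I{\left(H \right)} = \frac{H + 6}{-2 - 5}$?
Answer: $- \frac{1444}{21} \approx -68.762$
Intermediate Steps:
$I{\left(H \right)} = \frac{2}{7} + \frac{H}{21}$ ($I{\left(H \right)} = - \frac{\left(H + 6\right) \frac{1}{-2 - 5}}{3} = - \frac{\left(6 + H\right) \frac{1}{-7}}{3} = - \frac{\left(6 + H\right) \left(- \frac{1}{7}\right)}{3} = - \frac{- \frac{6}{7} - \frac{H}{7}}{3} = \frac{2}{7} + \frac{H}{21}$)
$C = \frac{76}{105}$ ($C = - \frac{\left(-2\right) 2 + \left(\frac{2}{7} + \frac{1}{21} \cdot 2\right)}{5} = - \frac{-4 + \left(\frac{2}{7} + \frac{2}{21}\right)}{5} = - \frac{-4 + \frac{8}{21}}{5} = \left(- \frac{1}{5}\right) \left(- \frac{76}{21}\right) = \frac{76}{105} \approx 0.72381$)
$o = -19$ ($o = 2 - 21 = -19$)
$o C \left(-5 + 2 \cdot 5\right) = \left(-19\right) \frac{76}{105} \left(-5 + 2 \cdot 5\right) = - \frac{1444 \left(-5 + 10\right)}{105} = \left(- \frac{1444}{105}\right) 5 = - \frac{1444}{21}$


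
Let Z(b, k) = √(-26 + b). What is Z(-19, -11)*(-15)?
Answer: -45*I*√5 ≈ -100.62*I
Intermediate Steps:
Z(-19, -11)*(-15) = √(-26 - 19)*(-15) = √(-45)*(-15) = (3*I*√5)*(-15) = -45*I*√5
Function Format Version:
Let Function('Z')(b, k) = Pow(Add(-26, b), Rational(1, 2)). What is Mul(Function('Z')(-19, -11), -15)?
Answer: Mul(-45, I, Pow(5, Rational(1, 2))) ≈ Mul(-100.62, I)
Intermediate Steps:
Mul(Function('Z')(-19, -11), -15) = Mul(Pow(Add(-26, -19), Rational(1, 2)), -15) = Mul(Pow(-45, Rational(1, 2)), -15) = Mul(Mul(3, I, Pow(5, Rational(1, 2))), -15) = Mul(-45, I, Pow(5, Rational(1, 2)))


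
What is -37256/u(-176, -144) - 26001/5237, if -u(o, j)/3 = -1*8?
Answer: -24466712/15711 ≈ -1557.3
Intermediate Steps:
u(o, j) = 24 (u(o, j) = -(-3)*8 = -3*(-8) = 24)
-37256/u(-176, -144) - 26001/5237 = -37256/24 - 26001/5237 = -37256*1/24 - 26001*1/5237 = -4657/3 - 26001/5237 = -24466712/15711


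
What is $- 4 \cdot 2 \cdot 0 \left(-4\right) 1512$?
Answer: $0$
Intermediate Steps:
$- 4 \cdot 2 \cdot 0 \left(-4\right) 1512 = - 4 \cdot 0 \left(-4\right) 1512 = \left(-4\right) 0 \cdot 1512 = 0 \cdot 1512 = 0$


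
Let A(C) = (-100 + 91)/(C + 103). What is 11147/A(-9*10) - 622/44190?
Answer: -355756816/22095 ≈ -16101.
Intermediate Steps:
A(C) = -9/(103 + C)
11147/A(-9*10) - 622/44190 = 11147/((-9/(103 - 9*10))) - 622/44190 = 11147/((-9/(103 - 90))) - 622*1/44190 = 11147/((-9/13)) - 311/22095 = 11147/((-9*1/13)) - 311/22095 = 11147/(-9/13) - 311/22095 = 11147*(-13/9) - 311/22095 = -144911/9 - 311/22095 = -355756816/22095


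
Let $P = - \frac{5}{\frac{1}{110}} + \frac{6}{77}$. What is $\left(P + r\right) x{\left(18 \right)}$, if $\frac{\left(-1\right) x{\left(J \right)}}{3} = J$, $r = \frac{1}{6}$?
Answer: $\frac{2285883}{77} \approx 29687.0$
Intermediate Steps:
$r = \frac{1}{6} \approx 0.16667$
$x{\left(J \right)} = - 3 J$
$P = - \frac{42344}{77}$ ($P = - 5 \frac{1}{\frac{1}{110}} + 6 \cdot \frac{1}{77} = \left(-5\right) 110 + \frac{6}{77} = -550 + \frac{6}{77} = - \frac{42344}{77} \approx -549.92$)
$\left(P + r\right) x{\left(18 \right)} = \left(- \frac{42344}{77} + \frac{1}{6}\right) \left(\left(-3\right) 18\right) = \left(- \frac{253987}{462}\right) \left(-54\right) = \frac{2285883}{77}$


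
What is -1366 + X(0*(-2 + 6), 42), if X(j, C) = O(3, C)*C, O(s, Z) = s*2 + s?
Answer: -988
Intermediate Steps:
O(s, Z) = 3*s (O(s, Z) = 2*s + s = 3*s)
X(j, C) = 9*C (X(j, C) = (3*3)*C = 9*C)
-1366 + X(0*(-2 + 6), 42) = -1366 + 9*42 = -1366 + 378 = -988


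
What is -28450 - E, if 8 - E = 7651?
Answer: -20807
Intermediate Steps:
E = -7643 (E = 8 - 1*7651 = 8 - 7651 = -7643)
-28450 - E = -28450 - 1*(-7643) = -28450 + 7643 = -20807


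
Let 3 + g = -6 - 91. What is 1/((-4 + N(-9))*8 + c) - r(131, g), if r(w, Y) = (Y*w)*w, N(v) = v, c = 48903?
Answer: 83743963901/48799 ≈ 1.7161e+6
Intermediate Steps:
g = -100 (g = -3 + (-6 - 91) = -3 - 97 = -100)
r(w, Y) = Y*w**2
1/((-4 + N(-9))*8 + c) - r(131, g) = 1/((-4 - 9)*8 + 48903) - (-100)*131**2 = 1/(-13*8 + 48903) - (-100)*17161 = 1/(-104 + 48903) - 1*(-1716100) = 1/48799 + 1716100 = 83743963901/48799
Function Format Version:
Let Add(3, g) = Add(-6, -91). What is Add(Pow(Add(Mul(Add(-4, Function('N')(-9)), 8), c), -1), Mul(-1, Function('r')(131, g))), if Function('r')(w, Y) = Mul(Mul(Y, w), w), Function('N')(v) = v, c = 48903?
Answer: Rational(83743963901, 48799) ≈ 1.7161e+6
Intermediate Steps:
g = -100 (g = Add(-3, Add(-6, -91)) = Add(-3, -97) = -100)
Function('r')(w, Y) = Mul(Y, Pow(w, 2))
Add(Pow(Add(Mul(Add(-4, Function('N')(-9)), 8), c), -1), Mul(-1, Function('r')(131, g))) = Add(Pow(Add(Mul(Add(-4, -9), 8), 48903), -1), Mul(-1, Mul(-100, Pow(131, 2)))) = Add(Pow(Add(Mul(-13, 8), 48903), -1), Mul(-1, Mul(-100, 17161))) = Add(Pow(Add(-104, 48903), -1), Mul(-1, -1716100)) = Add(Pow(48799, -1), 1716100) = Add(Rational(1, 48799), 1716100) = Rational(83743963901, 48799)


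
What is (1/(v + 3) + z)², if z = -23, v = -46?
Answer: 980100/1849 ≈ 530.07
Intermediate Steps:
(1/(v + 3) + z)² = (1/(-46 + 3) - 23)² = (1/(-43) - 23)² = (-1/43 - 23)² = (-990/43)² = 980100/1849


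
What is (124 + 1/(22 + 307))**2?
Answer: 1664395209/108241 ≈ 15377.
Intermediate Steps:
(124 + 1/(22 + 307))**2 = (124 + 1/329)**2 = (40797/329)**2 = 1664395209/108241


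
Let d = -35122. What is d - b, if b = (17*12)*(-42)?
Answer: -26554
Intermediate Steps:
b = -8568 (b = 204*(-42) = -8568)
d - b = -35122 - 1*(-8568) = -35122 + 8568 = -26554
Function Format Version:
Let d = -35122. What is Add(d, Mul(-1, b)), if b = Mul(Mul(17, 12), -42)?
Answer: -26554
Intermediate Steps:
b = -8568 (b = Mul(204, -42) = -8568)
Add(d, Mul(-1, b)) = Add(-35122, Mul(-1, -8568)) = Add(-35122, 8568) = -26554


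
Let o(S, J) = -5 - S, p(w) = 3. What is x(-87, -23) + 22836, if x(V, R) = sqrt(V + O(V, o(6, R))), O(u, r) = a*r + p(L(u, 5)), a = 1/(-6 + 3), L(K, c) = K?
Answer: 22836 + I*sqrt(723)/3 ≈ 22836.0 + 8.9629*I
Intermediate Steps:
a = -1/3 (a = 1/(-3) = -1/3 ≈ -0.33333)
O(u, r) = 3 - r/3 (O(u, r) = -r/3 + 3 = 3 - r/3)
x(V, R) = sqrt(20/3 + V) (x(V, R) = sqrt(V + (3 - (-5 - 1*6)/3)) = sqrt(V + (3 - (-5 - 6)/3)) = sqrt(V + (3 - 1/3*(-11))) = sqrt(V + (3 + 11/3)) = sqrt(V + 20/3) = sqrt(20/3 + V))
x(-87, -23) + 22836 = sqrt(60 + 9*(-87))/3 + 22836 = sqrt(60 - 783)/3 + 22836 = sqrt(-723)/3 + 22836 = (I*sqrt(723))/3 + 22836 = I*sqrt(723)/3 + 22836 = 22836 + I*sqrt(723)/3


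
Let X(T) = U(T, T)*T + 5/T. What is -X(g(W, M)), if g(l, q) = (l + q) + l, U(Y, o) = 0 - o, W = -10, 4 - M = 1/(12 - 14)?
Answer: 29831/124 ≈ 240.57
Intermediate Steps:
M = 9/2 (M = 4 - 1/(12 - 14) = 4 - 1/(-2) = 4 - 1*(-½) = 4 + ½ = 9/2 ≈ 4.5000)
U(Y, o) = -o
g(l, q) = q + 2*l
X(T) = -T² + 5/T (X(T) = (-T)*T + 5/T = -T² + 5/T)
-X(g(W, M)) = -(5 - (9/2 + 2*(-10))³)/(9/2 + 2*(-10)) = -(5 - (9/2 - 20)³)/(9/2 - 20) = -(5 - (-31/2)³)/(-31/2) = -(-2)*(5 - 1*(-29791/8))/31 = -(-2)*(5 + 29791/8)/31 = -(-2)*29831/(31*8) = -1*(-29831/124) = 29831/124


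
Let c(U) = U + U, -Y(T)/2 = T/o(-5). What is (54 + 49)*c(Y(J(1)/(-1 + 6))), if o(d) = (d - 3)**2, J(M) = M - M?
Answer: 0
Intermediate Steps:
J(M) = 0
o(d) = (-3 + d)**2
Y(T) = -T/32 (Y(T) = -2*T/((-3 - 5)**2) = -2*T/((-8)**2) = -2*T/64 = -T/32)
c(U) = 2*U
(54 + 49)*c(Y(J(1)/(-1 + 6))) = (54 + 49)*(2*(-0/(-1 + 6))) = 103*(2*(-0/5)) = 103*(2*(-1/32*0)) = 103*(2*0) = 103*0 = 0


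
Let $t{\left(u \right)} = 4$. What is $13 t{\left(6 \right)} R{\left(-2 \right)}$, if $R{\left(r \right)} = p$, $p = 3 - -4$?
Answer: $364$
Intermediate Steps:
$p = 7$ ($p = 3 + 4 = 7$)
$R{\left(r \right)} = 7$
$13 t{\left(6 \right)} R{\left(-2 \right)} = 13 \cdot 4 \cdot 7 = 52 \cdot 7 = 364$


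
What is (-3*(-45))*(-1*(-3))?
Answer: 405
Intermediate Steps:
(-3*(-45))*(-1*(-3)) = 135*3 = 405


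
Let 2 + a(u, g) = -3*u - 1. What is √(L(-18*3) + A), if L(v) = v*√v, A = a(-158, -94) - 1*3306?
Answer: 9*√(-35 - 2*I*√6) ≈ 3.7173 - 53.374*I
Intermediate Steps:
a(u, g) = -3 - 3*u (a(u, g) = -2 + (-3*u - 1) = -2 + (-1 - 3*u) = -3 - 3*u)
A = -2835 (A = (-3 - 3*(-158)) - 1*3306 = (-3 + 474) - 3306 = 471 - 3306 = -2835)
L(v) = v^(3/2)
√(L(-18*3) + A) = √((-18*3)^(3/2) - 2835) = √((-54)^(3/2) - 2835) = √(-162*I*√6 - 2835) = √(-2835 - 162*I*√6)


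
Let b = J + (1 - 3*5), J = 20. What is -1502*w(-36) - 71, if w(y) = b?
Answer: -9083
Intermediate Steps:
b = 6 (b = 20 + (1 - 3*5) = 20 + (1 - 15) = 20 - 14 = 6)
w(y) = 6
-1502*w(-36) - 71 = -1502*6 - 71 = -9012 - 71 = -9083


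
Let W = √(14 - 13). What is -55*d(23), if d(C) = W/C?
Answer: -55/23 ≈ -2.3913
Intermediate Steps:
W = 1 (W = √1 = 1)
d(C) = 1/C
-55*d(23) = -55/23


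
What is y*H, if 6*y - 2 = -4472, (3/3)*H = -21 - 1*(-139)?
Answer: -87910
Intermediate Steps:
H = 118 (H = -21 - 1*(-139) = -21 + 139 = 118)
y = -745 (y = ⅓ + (⅙)*(-4472) = ⅓ - 2236/3 = -745)
y*H = -745*118 = -87910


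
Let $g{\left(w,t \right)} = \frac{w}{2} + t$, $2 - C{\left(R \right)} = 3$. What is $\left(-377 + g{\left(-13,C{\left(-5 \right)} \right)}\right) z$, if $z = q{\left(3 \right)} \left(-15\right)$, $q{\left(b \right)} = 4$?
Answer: $23070$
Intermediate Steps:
$C{\left(R \right)} = -1$ ($C{\left(R \right)} = 2 - 3 = -1$)
$g{\left(w,t \right)} = t + \frac{w}{2}$ ($g{\left(w,t \right)} = w \frac{1}{2} + t = \frac{w}{2} + t = t + \frac{w}{2}$)
$z = -60$ ($z = 4 \left(-15\right) = -60$)
$\left(-377 + g{\left(-13,C{\left(-5 \right)} \right)}\right) z = \left(-377 + \left(-1 + \frac{1}{2} \left(-13\right)\right)\right) \left(-60\right) = \left(-377 - \frac{15}{2}\right) \left(-60\right) = \left(- \frac{769}{2}\right) \left(-60\right) = 23070$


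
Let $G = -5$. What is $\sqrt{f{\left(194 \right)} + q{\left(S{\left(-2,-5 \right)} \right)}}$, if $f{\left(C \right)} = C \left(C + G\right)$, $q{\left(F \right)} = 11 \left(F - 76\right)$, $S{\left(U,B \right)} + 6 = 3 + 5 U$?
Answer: $\sqrt{35687} \approx 188.91$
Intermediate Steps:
$S{\left(U,B \right)} = -3 + 5 U$ ($S{\left(U,B \right)} = -6 + \left(3 + 5 U\right) = -3 + 5 U$)
$q{\left(F \right)} = -836 + 11 F$ ($q{\left(F \right)} = 11 \left(-76 + F\right) = -836 + 11 F$)
$f{\left(C \right)} = C \left(-5 + C\right)$ ($f{\left(C \right)} = C \left(C - 5\right) = C \left(-5 + C\right)$)
$\sqrt{f{\left(194 \right)} + q{\left(S{\left(-2,-5 \right)} \right)}} = \sqrt{194 \left(-5 + 194\right) - \left(836 - 11 \left(-3 + 5 \left(-2\right)\right)\right)} = \sqrt{194 \cdot 189 - \left(836 - 11 \left(-3 - 10\right)\right)} = \sqrt{36666 + \left(-836 + 11 \left(-13\right)\right)} = \sqrt{36666 - 979} = \sqrt{35687}$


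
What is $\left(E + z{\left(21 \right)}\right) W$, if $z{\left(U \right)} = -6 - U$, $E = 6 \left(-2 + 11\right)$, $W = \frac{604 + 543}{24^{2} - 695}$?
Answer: $- \frac{30969}{119} \approx -260.24$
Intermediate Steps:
$W = - \frac{1147}{119}$ ($W = \frac{1147}{576 - 695} = \frac{1147}{-119} = 1147 \left(- \frac{1}{119}\right) = - \frac{1147}{119} \approx -9.6387$)
$E = 54$ ($E = 6 \cdot 9 = 54$)
$\left(E + z{\left(21 \right)}\right) W = \left(54 - 27\right) \left(- \frac{1147}{119}\right) = 27 \left(- \frac{1147}{119}\right) = - \frac{30969}{119}$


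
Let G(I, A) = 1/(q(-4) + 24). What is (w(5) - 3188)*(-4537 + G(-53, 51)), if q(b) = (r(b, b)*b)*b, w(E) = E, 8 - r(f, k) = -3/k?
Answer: 2021774757/140 ≈ 1.4441e+7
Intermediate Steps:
r(f, k) = 8 + 3/k (r(f, k) = 8 - (-3)/k = 8 + 3/k)
q(b) = b²*(8 + 3/b) (q(b) = ((8 + 3/b)*b)*b = (b*(8 + 3/b))*b = b²*(8 + 3/b))
G(I, A) = 1/140 (G(I, A) = 1/(-4*(3 + 8*(-4)) + 24) = 1/(-4*(3 - 32) + 24) = 1/(-4*(-29) + 24) = 1/(116 + 24) = 1/140)
(w(5) - 3188)*(-4537 + G(-53, 51)) = (5 - 3188)*(-4537 + 1/140) = -3183*(-635179/140) = 2021774757/140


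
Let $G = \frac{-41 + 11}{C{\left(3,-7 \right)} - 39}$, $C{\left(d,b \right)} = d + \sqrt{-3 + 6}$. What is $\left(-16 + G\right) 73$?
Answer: $- \frac{477128}{431} + \frac{730 \sqrt{3}}{431} \approx -1104.1$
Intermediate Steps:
$C{\left(d,b \right)} = d + \sqrt{3}$
$G = - \frac{30}{-36 + \sqrt{3}}$ ($G = \frac{-41 + 11}{\left(3 + \sqrt{3}\right) - 39} = - \frac{30}{-36 + \sqrt{3}} \approx 0.87545$)
$\left(-16 + G\right) 73 = \left(-16 + \left(\frac{360}{431} + \frac{10 \sqrt{3}}{431}\right)\right) 73 = \left(- \frac{6536}{431} + \frac{10 \sqrt{3}}{431}\right) 73 = - \frac{477128}{431} + \frac{730 \sqrt{3}}{431}$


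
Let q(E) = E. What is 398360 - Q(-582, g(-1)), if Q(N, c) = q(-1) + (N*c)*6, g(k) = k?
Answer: 394869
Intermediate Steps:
Q(N, c) = -1 + 6*N*c (Q(N, c) = -1 + (N*c)*6 = -1 + 6*N*c)
398360 - Q(-582, g(-1)) = 398360 - (-1 + 6*(-582)*(-1)) = 398360 - (-1 + 3492) = 398360 - 1*3491 = 398360 - 3491 = 394869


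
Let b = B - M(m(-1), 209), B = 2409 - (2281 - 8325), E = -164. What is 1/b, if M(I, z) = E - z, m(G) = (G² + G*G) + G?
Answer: 1/8826 ≈ 0.00011330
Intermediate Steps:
m(G) = G + 2*G² (m(G) = (G² + G²) + G = 2*G² + G = G + 2*G²)
B = 8453 (B = 2409 - 1*(-6044) = 2409 + 6044 = 8453)
M(I, z) = -164 - z
b = 8826 (b = 8453 - (-164 - 1*209) = 8453 - (-164 - 209) = 8453 - 1*(-373) = 8453 + 373 = 8826)
1/b = 1/8826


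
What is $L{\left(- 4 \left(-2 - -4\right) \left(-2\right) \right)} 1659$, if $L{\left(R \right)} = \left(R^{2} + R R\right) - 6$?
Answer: $839454$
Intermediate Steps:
$L{\left(R \right)} = -6 + 2 R^{2}$ ($L{\left(R \right)} = \left(R^{2} + R^{2}\right) - 6 = 2 R^{2} - 6 = -6 + 2 R^{2}$)
$L{\left(- 4 \left(-2 - -4\right) \left(-2\right) \right)} 1659 = \left(-6 + 2 \left(- 4 \left(-2 - -4\right) \left(-2\right)\right)^{2}\right) 1659 = \left(-6 + 2 \left(- 4 \left(-2 + 4\right) \left(-2\right)\right)^{2}\right) 1659 = \left(-6 + 2 \left(\left(-4\right) 2 \left(-2\right)\right)^{2}\right) 1659 = \left(-6 + 2 \left(\left(-8\right) \left(-2\right)\right)^{2}\right) 1659 = \left(-6 + 2 \cdot 16^{2}\right) 1659 = \left(-6 + 2 \cdot 256\right) 1659 = \left(-6 + 512\right) 1659 = 506 \cdot 1659 = 839454$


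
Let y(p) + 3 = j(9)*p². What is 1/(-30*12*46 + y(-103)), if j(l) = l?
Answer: 1/78918 ≈ 1.2671e-5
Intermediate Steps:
y(p) = -3 + 9*p²
1/(-30*12*46 + y(-103)) = 1/(-30*12*46 + (-3 + 9*(-103)²)) = 1/(-360*46 + (-3 + 9*10609)) = 1/(-16560 + (-3 + 95481)) = 1/(-16560 + 95478) = 1/78918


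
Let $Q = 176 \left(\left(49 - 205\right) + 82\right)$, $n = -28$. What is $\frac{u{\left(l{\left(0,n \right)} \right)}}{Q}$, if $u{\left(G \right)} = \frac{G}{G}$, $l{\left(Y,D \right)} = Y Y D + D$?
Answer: $- \frac{1}{13024} \approx -7.6781 \cdot 10^{-5}$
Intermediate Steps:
$l{\left(Y,D \right)} = D + D Y^{2}$ ($l{\left(Y,D \right)} = Y^{2} D + D = D Y^{2} + D = D + D Y^{2}$)
$u{\left(G \right)} = 1$
$Q = -13024$ ($Q = 176 \left(\left(49 - 205\right) + 82\right) = 176 \left(-156 + 82\right) = 176 \left(-74\right) = -13024$)
$\frac{u{\left(l{\left(0,n \right)} \right)}}{Q} = 1 \frac{1}{-13024} = 1 \left(- \frac{1}{13024}\right) = - \frac{1}{13024}$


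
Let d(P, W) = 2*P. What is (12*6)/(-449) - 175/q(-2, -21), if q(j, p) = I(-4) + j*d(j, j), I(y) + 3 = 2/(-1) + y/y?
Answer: -78863/1796 ≈ -43.910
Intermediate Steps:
I(y) = -4 (I(y) = -3 + (2/(-1) + y/y) = -3 + (2*(-1) + 1) = -3 + (-2 + 1) = -3 - 1 = -4)
q(j, p) = -4 + 2*j² (q(j, p) = -4 + j*(2*j) = -4 + 2*j²)
(12*6)/(-449) - 175/q(-2, -21) = (12*6)/(-449) - 175/(-4 + 2*(-2)²) = 72*(-1/449) - 175/(-4 + 2*4) = -72/449 - 175/(-4 + 8) = -72/449 - 175/4 = -78863/1796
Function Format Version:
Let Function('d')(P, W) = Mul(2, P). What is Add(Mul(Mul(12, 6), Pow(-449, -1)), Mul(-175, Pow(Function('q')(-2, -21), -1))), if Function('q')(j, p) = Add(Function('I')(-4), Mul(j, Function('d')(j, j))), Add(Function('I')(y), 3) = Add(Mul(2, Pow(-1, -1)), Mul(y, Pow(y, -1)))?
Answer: Rational(-78863, 1796) ≈ -43.910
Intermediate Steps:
Function('I')(y) = -4 (Function('I')(y) = Add(-3, Add(Mul(2, Pow(-1, -1)), Mul(y, Pow(y, -1)))) = Add(-3, Add(Mul(2, -1), 1)) = Add(-3, Add(-2, 1)) = Add(-3, -1) = -4)
Function('q')(j, p) = Add(-4, Mul(2, Pow(j, 2))) (Function('q')(j, p) = Add(-4, Mul(j, Mul(2, j))) = Add(-4, Mul(2, Pow(j, 2))))
Add(Mul(Mul(12, 6), Pow(-449, -1)), Mul(-175, Pow(Function('q')(-2, -21), -1))) = Add(Mul(Mul(12, 6), Pow(-449, -1)), Mul(-175, Pow(Add(-4, Mul(2, Pow(-2, 2))), -1))) = Add(Mul(72, Rational(-1, 449)), Mul(-175, Pow(Add(-4, Mul(2, 4)), -1))) = Add(Rational(-72, 449), Mul(-175, Pow(Add(-4, 8), -1))) = Add(Rational(-72, 449), Mul(-175, Pow(4, -1))) = Add(Rational(-72, 449), Mul(-175, Rational(1, 4))) = Add(Rational(-72, 449), Rational(-175, 4)) = Rational(-78863, 1796)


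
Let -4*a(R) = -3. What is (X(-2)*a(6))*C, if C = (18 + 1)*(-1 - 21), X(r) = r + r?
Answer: 1254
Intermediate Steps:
X(r) = 2*r
a(R) = ¾ (a(R) = -¼*(-3) = ¾)
C = -418 (C = 19*(-22) = -418)
(X(-2)*a(6))*C = ((2*(-2))*(¾))*(-418) = -4*¾*(-418) = -3*(-418) = 1254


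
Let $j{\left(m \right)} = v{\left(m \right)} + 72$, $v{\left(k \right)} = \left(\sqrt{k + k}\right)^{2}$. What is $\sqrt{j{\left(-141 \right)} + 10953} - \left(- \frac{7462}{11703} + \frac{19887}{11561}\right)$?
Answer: $- \frac{146469379}{135298383} + \sqrt{10743} \approx 102.57$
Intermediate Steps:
$v{\left(k \right)} = 2 k$ ($v{\left(k \right)} = \left(\sqrt{2 k}\right)^{2} = \left(\sqrt{2} \sqrt{k}\right)^{2} = 2 k$)
$j{\left(m \right)} = 72 + 2 m$ ($j{\left(m \right)} = 2 m + 72 = 72 + 2 m$)
$\sqrt{j{\left(-141 \right)} + 10953} - \left(- \frac{7462}{11703} + \frac{19887}{11561}\right) = \sqrt{\left(72 + 2 \left(-141\right)\right) + 10953} - \left(- \frac{7462}{11703} + \frac{19887}{11561}\right) = \sqrt{\left(72 - 282\right) + 10953} - \left(\left(-7462\right) \frac{1}{11703} + 19887 \cdot \frac{1}{11561}\right) = \sqrt{-210 + 10953} - \left(- \frac{7462}{11703} + \frac{19887}{11561}\right) = \sqrt{10743} - \frac{146469379}{135298383} = - \frac{146469379}{135298383} + \sqrt{10743}$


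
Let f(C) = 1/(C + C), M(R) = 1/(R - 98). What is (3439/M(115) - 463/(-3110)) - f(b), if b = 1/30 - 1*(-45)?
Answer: 245639304293/4201610 ≈ 58463.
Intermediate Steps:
M(R) = 1/(-98 + R)
b = 1351/30 (b = 1/30 + 45 = 1351/30 ≈ 45.033)
f(C) = 1/(2*C)
(3439/M(115) - 463/(-3110)) - f(b) = (3439/(1/(-98 + 115)) - 463/(-3110)) - 1/(2*1351/30) = (3439/(1/17) - 463*(-1/3110)) - 30/(2*1351) = (3439/(1/17) + 463/3110) - 1*15/1351 = (3439*17 + 463/3110) - 15/1351 = (58463 + 463/3110) - 15/1351 = 181820393/3110 - 15/1351 = 245639304293/4201610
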